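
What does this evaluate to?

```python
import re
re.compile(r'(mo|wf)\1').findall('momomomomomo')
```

['mo', 'mo', 'mo']

The backreference `\1` re-matches whatever the first group consumed, character for character.
Scanning left to right: at [0:4] match 'momo', group 1 = 'mo'; at [4:8] match 'momo', group 1 = 'mo'; at [8:12] match 'momo', group 1 = 'mo'.
One capturing group, so `findall` returns just the captured substring from each match — 3 in all.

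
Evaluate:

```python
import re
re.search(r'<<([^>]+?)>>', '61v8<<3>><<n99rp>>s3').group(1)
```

`re.search` tries every starting position until one works.
The match spans [4:9] → '<<3>>'.
Captured: group 1 = '3'.

'3'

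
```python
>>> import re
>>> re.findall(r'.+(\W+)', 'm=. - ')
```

[' ']

The pattern matches one or more of any character; then one or more of a non-word character (captured).
Scanning left to right: at [0:6] match 'm=. - ', group 1 = ' '.
With a single group, `findall` returns only what that group captured — 1 item.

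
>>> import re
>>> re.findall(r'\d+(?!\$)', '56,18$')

['56', '1']

Because the assertion is negative and zero-width, positions next to the forbidden text are skipped.
Matches: at [0:2] → '56'; at [3:4] → '1'.
Since nothing is captured, `findall` lists the 2 matched substrings directly.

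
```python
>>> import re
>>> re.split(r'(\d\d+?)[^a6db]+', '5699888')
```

['', '56', '']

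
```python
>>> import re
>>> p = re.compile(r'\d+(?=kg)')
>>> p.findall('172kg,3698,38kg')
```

['172', '38']

Because the assertion is zero-width, the text it checks is not consumed and won't appear in the result.
No capturing groups, so `findall` returns the 2 full match strings.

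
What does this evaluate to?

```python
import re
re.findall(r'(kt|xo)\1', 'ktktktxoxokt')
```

['kt', 'xo']

`\1` has to match the exact text group 1 already captured.
`findall` collects group 1 from each match (2 total).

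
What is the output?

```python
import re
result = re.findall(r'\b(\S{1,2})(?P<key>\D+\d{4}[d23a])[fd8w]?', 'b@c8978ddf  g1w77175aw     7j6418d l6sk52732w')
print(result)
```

2 groups means each result is a tuple of 2 captured strings — 3 here.

[('b@', 'c8978d'), ('7', 'j6418d'), ('l6', 'sk52732')]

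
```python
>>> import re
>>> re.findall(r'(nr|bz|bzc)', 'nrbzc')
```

['nr', 'bz']

Alternation isn't longest-match — the leftmost alternative that fits at this position is chosen.
Matches: at [0:2] match 'nr', group 1 = 'nr'; at [2:4] match 'bz', group 1 = 'bz'.
With a single group, `findall` returns only what that group captured — 2 items.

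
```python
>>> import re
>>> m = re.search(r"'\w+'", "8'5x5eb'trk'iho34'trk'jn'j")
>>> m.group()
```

"'5x5eb'"

`re.search` scans for the first position where the pattern succeeds.
The match spans [1:8] → "'5x5eb'".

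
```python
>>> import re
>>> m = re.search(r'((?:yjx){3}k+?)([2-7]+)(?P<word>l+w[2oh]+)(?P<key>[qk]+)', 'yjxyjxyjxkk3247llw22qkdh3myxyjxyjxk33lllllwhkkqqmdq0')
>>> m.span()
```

Pattern: the literal 'yjx' repeated 3 times, then one or more of the literal 'k' (lazy) (captured); then one or more of a character in [2-7] (captured); then one or more of a literal 'l', then the literal 'w', then one or more of one of [2oh] (captured as 'word'); then one or more of one of [qk] (captured as 'key').
`search` walks the string left to right and returns the first match it finds.
The match spans [0:22] → 'yjxyjxyjxkk3247llw22qk'.
Captured: group 1 = 'yjxyjxyjxkk', group 2 = '3247', group 3 = 'llw22', group 4 = 'qk'.

(0, 22)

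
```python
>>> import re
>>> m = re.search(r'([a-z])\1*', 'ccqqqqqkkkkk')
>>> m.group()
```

The backreference `\1` re-matches whatever the first group consumed, character for character.
The match spans [0:2] → 'cc'.

'cc'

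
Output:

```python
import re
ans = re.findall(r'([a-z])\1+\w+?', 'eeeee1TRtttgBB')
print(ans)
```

`\1` is not a pattern — it's the concrete string captured by group 1, re-applied verbatim.
Because there's exactly one group, `findall` drops the full match and keeps group 1 from each hit.

['e', 't']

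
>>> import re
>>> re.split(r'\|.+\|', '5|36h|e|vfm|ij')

['5', 'ij']

Matches to split on: at [1:12] → '|36h|e|vfm|'.
Each match becomes a cut point; 2 segments remain.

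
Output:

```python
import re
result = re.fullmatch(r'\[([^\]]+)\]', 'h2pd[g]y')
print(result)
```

None

`re.fullmatch` requires the pattern to consume the entire string.
Here the pattern can't cover the whole string, so the call returns None.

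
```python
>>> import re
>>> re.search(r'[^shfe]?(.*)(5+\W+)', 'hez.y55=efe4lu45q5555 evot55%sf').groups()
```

('hez.y55=efe4lu45q5555 evot5', '5%')

The pattern matches optionally any character except [shfe]; then zero or more of any character (captured); then one or more of a literal '5', then one or more of a non-word character (captured).
`search` walks the string left to right and returns the first match it finds.
The match spans [0:29] → 'hez.y55=efe4lu45q5555 evot55%'.
Captured: group 1 = 'hez.y55=efe4lu45q5555 evot5', group 2 = '5%'.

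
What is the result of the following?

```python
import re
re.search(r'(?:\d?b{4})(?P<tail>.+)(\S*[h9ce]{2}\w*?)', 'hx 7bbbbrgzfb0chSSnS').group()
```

The `?` after the quantifier makes it lazy — it takes as little as possible before letting the rest of the pattern try.
The match spans [3:16] → '7bbbbrgzfb0ch'.

'7bbbbrgzfb0ch'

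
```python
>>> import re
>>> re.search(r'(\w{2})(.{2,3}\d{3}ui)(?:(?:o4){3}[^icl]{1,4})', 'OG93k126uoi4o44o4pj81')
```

Here nothing in the string fits, so the call returns None.

None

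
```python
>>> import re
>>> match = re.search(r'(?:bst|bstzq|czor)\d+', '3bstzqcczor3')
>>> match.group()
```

'czor3'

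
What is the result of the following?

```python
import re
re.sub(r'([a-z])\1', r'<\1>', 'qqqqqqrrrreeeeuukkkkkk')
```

'<q><q><q><r><r><e><e><u><k><k><k>'

The backreference `\1` re-matches whatever the first group consumed, character for character.
Matches: at [0:2] → 'qq'; at [2:4] → 'qq'; at [4:6] → 'qq'; at [6:8] → 'rr'; at [8:10] → 'rr'; ….
The replacement refers to a captured group, so each match is rewritten using its own captured text.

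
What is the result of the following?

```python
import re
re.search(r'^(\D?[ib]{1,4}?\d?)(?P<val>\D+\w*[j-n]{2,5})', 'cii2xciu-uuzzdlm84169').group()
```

The match spans [0:16] → 'cii2xciu-uuzzdlm'.

'cii2xciu-uuzzdlm'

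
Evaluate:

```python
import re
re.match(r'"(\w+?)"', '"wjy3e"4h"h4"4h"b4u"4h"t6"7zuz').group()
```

'"wjy3e"'

With `match`, the pattern is implicitly anchored at the beginning.
The match spans [0:7] → '"wjy3e"'.
Captured: group 1 = 'wjy3e'.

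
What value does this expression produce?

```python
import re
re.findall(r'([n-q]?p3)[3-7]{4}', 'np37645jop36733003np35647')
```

The pattern matches optionally a character in [n-q], then the literal 'p3' (captured); then exactly 4 of a character in [3-7].
Walking the string: at [0:7] match 'np37645', group 1 = 'np3'; at [8:15] match 'op36733', group 1 = 'op3'; at [18:25] match 'np35647', group 1 = 'np3'.
One capturing group, so `findall` returns just the captured substring from each match — 3 in all.

['np3', 'op3', 'np3']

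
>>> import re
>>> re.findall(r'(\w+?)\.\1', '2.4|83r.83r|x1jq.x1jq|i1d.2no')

A backreference is literal: `\1` must see the identical characters the first group matched.
With a single group, `findall` returns only what that group captured — 2 items.

['83r', 'x1jq']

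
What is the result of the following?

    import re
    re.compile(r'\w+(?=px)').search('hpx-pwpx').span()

(0, 1)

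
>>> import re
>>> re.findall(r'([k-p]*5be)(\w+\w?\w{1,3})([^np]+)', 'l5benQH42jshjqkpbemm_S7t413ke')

[('l5be', 'nQH42jshjqkpbemm_S7t413k', 'e')]

The pattern matches zero or more of a character in [k-p], then the literal '5', then the literal 'be' (captured); then one or more of a word character, then optionally a word character, then 1 to 3 of a word character (captured); then one or more of any character except [np] (captured).
Matches: at [0:29] match 'l5benQH42jshjqkpbemm_S7t413ke', groups = ('l5be', 'nQH42jshjqkpbemm_S7t413k', 'e').
Multiple groups make `findall` return tuples — one 3-tuple for the one match.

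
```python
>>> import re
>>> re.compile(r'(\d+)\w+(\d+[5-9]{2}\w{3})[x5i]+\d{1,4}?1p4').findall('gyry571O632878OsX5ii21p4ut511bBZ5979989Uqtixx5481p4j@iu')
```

Pattern: one or more of a digit (captured); then one or more of a word character; then one or more of a digit, then exactly 2 of a character in [5-9], then exactly 3 of a word character (captured); then one or more of one of [x5i], then 1 to 4 of a digit (lazy), then the literal '1p4'.
Walking the string: at [4:51] match '571O632878OsX5ii21p4ut511bBZ5979989Uqtixx5481p4', groups = ('571', '989Uqt').
`findall` packs the 2 group values into a tuple for every match.

[('571', '989Uqt')]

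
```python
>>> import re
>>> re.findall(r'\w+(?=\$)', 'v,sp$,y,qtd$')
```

Because the assertion is zero-width, the text it checks is not consumed and won't appear in the result.
Scanning left to right: at [2:4] → 'sp'; at [8:11] → 'qtd'.
`findall` yields the raw match text (2 of them) because the pattern has no groups.

['sp', 'qtd']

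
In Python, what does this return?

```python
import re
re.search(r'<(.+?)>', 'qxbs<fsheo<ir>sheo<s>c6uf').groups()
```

The match spans [4:14] → '<fsheo<ir>'.
Captured: group 1 = 'fsheo<ir'.

('fsheo<ir',)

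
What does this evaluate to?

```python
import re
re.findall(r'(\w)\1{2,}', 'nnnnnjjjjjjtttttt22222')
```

['n', 'j', 't', '2']

`\1` has to match the exact text group 1 already captured.
Scanning left to right: at [0:5] match 'nnnnn', group 1 = 'n'; at [5:11] match 'jjjjjj', group 1 = 'j'; at [11:17] match 'tttttt', group 1 = 't'; at [17:22] match '22222', group 1 = '2'.
Because there's exactly one group, `findall` drops the full match and keeps group 1 from each hit.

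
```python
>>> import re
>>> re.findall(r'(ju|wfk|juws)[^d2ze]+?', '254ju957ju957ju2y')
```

['ju', 'ju']

One capturing group, so `findall` returns just the captured substring from each match — 2 in all.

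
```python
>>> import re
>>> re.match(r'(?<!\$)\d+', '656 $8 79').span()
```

(0, 3)

A negative assertion filters positions out without eating any characters.
With `match`, the pattern is implicitly anchored at the beginning.
The match spans [0:3] → '656'.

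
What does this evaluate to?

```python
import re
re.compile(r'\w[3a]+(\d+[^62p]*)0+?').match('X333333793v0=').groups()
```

Pattern: a word character, then one or more of one of [3a]; then one or more of a digit, then zero or more of any character except [62p] (captured); then one or more of a literal '0' (lazy).
`match` is anchored at position 0; if the pattern doesn't fit there, it returns None.
The match spans [0:12] → 'X333333793v0'.
Captured: group 1 = '793v'.

('793v',)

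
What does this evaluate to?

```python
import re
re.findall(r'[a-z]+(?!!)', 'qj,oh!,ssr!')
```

['qj', 'o', 'ss']

A negative assertion filters positions out without eating any characters.
Matches: at [0:2] → 'qj'; at [3:4] → 'o'; at [7:9] → 'ss'.
No capturing groups, so `findall` returns the 3 full match strings.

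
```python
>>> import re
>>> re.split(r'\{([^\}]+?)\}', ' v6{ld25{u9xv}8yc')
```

Because the pattern has a capturing group, `split` also inserts each captured text between the pieces.

[' v6', 'ld25{u9xv', '8yc']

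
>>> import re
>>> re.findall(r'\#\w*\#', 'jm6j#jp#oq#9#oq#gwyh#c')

['#jp#', '#9#', '#gwyh#']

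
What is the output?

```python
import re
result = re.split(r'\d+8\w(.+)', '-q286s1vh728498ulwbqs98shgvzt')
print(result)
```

This matches one or more of a digit, then a literal '8', then a word character; then one or more of any character (captured).
Matches to split on: at [2:29] → '286s1vh728498ulwbqs98shgvzt'.
With a capturing group present, the delimiter's captured portion is kept in the result list.

['-q', 's1vh728498ulwbqs98shgvzt', '']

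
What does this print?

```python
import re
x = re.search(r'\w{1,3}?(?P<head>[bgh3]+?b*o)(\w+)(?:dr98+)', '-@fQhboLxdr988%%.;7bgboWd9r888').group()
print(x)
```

Pattern: 1 to 3 of a word character (lazy); then one or more of one of [bgh3] (lazy), then zero or more of a literal 'b', then the literal 'o' (captured as 'head'); then one or more of a word character (captured); then the literal 'dr9', then one or more of the literal '8' (non-capturing group).
`re.search` scans for the first position where the pattern succeeds.
The match spans [2:14] → 'fQhboLxdr988'.
Captured: group 1 = 'hbo', group 2 = 'Lx'.

fQhboLxdr988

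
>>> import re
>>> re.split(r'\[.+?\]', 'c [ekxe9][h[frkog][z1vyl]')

['c ', '', '', '']

A `+?`/`*?`/`{m,n}?` starts at its minimum and grows only as far as needed for what follows to match.
Matches to split on: at [2:9] → '[ekxe9]'; at [9:18] → '[h[frkog]'; at [18:25] → '[z1vyl]'.
Splitting on the pattern gives 4 pieces.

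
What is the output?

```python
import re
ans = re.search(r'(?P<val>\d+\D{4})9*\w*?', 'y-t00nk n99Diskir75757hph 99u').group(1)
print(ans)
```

This matches one or more of a digit, then exactly 4 of a non-digit (captured as 'val'); then zero or more of the literal '9', then zero or more of a word character (lazy).
A non-greedy quantifier consumes as few characters as it can — just enough that the remainder of the pattern still matches from where it stops; whatever follows it matches normally.
Unlike `match`, `search` isn't anchored — it looks for the pattern anywhere in the string.
The match spans [3:11] → '00nk n99'.
Captured: group 1 = '00nk n'.

00nk n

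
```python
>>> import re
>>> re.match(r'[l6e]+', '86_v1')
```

With `match`, the pattern is implicitly anchored at the beginning.
Here the pattern fails at index 0, so the call returns None.

None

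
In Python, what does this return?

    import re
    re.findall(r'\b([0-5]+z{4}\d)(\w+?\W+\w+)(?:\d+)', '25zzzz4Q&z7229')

With 2 capturing groups, `findall` returns a 2-tuple per match.

[('25zzzz4', 'Q&z722')]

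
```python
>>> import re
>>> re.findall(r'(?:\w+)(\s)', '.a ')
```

[' ']

The pattern matches one or more of a word character (non-capturing group); then whitespace (captured).
Matches: at [1:3] match 'a ', group 1 = ' '.
One capturing group, so `findall` returns just the captured substring from the one match — 1 in all.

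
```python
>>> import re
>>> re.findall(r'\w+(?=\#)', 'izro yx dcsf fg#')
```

Because the assertion is zero-width, the text it checks is not consumed and won't appear in the result.
Scanning left to right: at [13:15] → 'fg'.
With no groups in the pattern, `findall` gives back each whole match — 1 here.

['fg']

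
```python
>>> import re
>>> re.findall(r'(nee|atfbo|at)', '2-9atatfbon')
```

['at', 'atfbo']

Branches in `(...|...)` are attempted left-to-right; the first branch that allows the whole pattern to succeed is taken.
Walking the string: at [3:5] match 'at', group 1 = 'at'; at [5:10] match 'atfbo', group 1 = 'atfbo'.
`findall` collects group 1 from each match (2 total).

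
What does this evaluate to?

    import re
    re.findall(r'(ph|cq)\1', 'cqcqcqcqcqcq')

['cq', 'cq', 'cq']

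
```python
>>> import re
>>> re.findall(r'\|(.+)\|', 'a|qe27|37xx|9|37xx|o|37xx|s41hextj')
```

One capturing group, so `findall` returns just the captured substring from the one match — 1 in all.

['qe27|37xx|9|37xx|o|37xx']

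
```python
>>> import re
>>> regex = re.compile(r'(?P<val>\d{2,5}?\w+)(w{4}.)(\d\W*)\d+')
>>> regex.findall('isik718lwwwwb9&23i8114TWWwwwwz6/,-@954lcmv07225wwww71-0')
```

The pattern matches 2 to 5 of a digit (lazy), then one or more of a word character (captured as 'val'); then exactly 4 of a literal 'w', then any character (captured); then a digit, then zero or more of a non-word character (captured); then one or more of a digit.
Matches: at [4:17] match '718lwwwwb9&23', groups = ('718l', 'wwwwb', '9&'); at [18:38] match '8114TWWwwwwz6/,-@954', groups = ('8114TWW', 'wwwwz', '6/,-@'); at [42:55] match '07225wwww71-0', groups = ('07225', 'wwww7', '1-').
`findall` packs the 3 group values into a tuple for every match.

[('718l', 'wwwwb', '9&'), ('8114TWW', 'wwwwz', '6/,-@'), ('07225', 'wwww7', '1-')]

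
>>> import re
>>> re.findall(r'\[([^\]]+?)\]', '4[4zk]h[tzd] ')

['4zk', 'tzd']

Because there's exactly one group, `findall` drops the full match and keeps group 1 from each hit.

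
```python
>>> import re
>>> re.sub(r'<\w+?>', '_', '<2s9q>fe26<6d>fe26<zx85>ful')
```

`sub` substitutes '_' at each match site.

'_fe26_fe26_ful'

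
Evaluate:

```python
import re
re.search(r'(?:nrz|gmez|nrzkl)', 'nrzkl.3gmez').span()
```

(0, 3)

Alternation tries branches left to right and keeps the first one that lets the overall match succeed at that position.
The match spans [0:3] → 'nrz'.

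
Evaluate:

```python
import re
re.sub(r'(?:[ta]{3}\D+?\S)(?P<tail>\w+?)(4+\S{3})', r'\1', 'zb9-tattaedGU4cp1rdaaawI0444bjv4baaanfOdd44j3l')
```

'zb9-edGUrd04bOdd'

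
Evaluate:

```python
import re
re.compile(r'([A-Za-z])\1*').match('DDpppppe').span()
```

`\1` is not a pattern — it's the concrete string captured by group 1, re-applied verbatim.
`re.match` only tries the pattern at the start of the string.
The match spans [0:2] → 'DD'.
Captured: group 1 = 'D'.

(0, 2)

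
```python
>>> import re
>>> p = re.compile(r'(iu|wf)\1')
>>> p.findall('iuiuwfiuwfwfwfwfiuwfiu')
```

['iu', 'wf', 'wf']

`\1` is not a pattern — it's the concrete string captured by group 1, re-applied verbatim.
Matches: at [0:4] match 'iuiu', group 1 = 'iu'; at [8:12] match 'wfwf', group 1 = 'wf'; at [12:16] match 'wfwf', group 1 = 'wf'.
With a single group, `findall` returns only what that group captured — 3 items.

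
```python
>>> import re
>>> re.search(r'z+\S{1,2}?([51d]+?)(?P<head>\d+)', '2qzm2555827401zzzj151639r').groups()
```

The pattern matches one or more of the literal 'z', then 1 to 2 of a non-whitespace character (lazy); then one or more of one of [51d] (lazy) (captured); then one or more of a digit (captured as 'head').
Lazy quantifiers expand one character at a time until the remainder of the pattern can match.
`search` walks the string left to right and returns the first match it finds.
The match spans [2:14] → 'zm2555827401'.
Captured: group 1 = '5', group 2 = '55827401'.

('5', '55827401')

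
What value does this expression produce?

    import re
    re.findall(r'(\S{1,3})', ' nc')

This matches 1 to 3 of a non-whitespace character (captured).
With a single group, `findall` returns only what that group captured — 1 item.

['nc']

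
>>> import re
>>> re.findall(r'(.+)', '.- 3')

Pattern: one or more of any character (captured).
Scanning left to right: at [0:4] match '.- 3', group 1 = '.- 3'.
Because there's exactly one group, `findall` drops the full match and keeps group 1 from the one hit.

['.- 3']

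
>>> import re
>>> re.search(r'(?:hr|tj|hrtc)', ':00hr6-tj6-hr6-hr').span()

`re.search` scans for the first position where the pattern succeeds.
The match spans [3:5] → 'hr'.

(3, 5)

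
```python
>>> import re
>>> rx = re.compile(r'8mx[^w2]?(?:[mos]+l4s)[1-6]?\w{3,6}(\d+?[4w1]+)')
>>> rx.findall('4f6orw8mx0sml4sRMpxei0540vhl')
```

The pattern matches the literal '8mx', then optionally any character except [w2]; then one or more of one of [mos], then the literal 'l4s' (non-capturing group); then optionally a character in [1-6], then 3 to 6 of a word character; then one or more of a digit (lazy), then one or more of one of [4w1] (captured).
Matches: at [6:24] match '8mx0sml4sRMpxei054', group 1 = '054'.
Because there's exactly one group, `findall` drops the full match and keeps group 1 from the one hit.

['054']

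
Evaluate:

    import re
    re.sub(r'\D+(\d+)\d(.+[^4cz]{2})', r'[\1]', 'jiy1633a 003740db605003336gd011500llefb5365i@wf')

The pattern matches one or more of a non-digit; then one or more of a digit (captured); then a digit; then one or more of any character, then exactly 2 of any character except [4cz] (captured).
`\1` in the replacement pulls in group 1's text for each match.

'[163]'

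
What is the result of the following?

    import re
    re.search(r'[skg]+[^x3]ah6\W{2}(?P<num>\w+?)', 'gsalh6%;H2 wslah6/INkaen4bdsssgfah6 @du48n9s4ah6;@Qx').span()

(27, 38)

The pattern matches one or more of one of [skg]; then any character except [x3], then the literal 'ah6', then exactly 2 of a non-word character; then one or more of a word character (lazy) (captured as 'num').
Because the quantifier is non-greedy, it stops expanding at the earliest point where the rest of the pattern can succeed.
`re.search` tries every starting position until one works.
The match spans [27:38] → 'sssgfah6 @d'.
Captured: group 1 = 'd'.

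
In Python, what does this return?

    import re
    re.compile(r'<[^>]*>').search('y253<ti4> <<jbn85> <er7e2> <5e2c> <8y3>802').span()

The match spans [4:9] → '<ti4>'.

(4, 9)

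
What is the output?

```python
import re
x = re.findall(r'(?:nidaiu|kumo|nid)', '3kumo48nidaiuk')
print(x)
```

['kumo', 'nidaiu']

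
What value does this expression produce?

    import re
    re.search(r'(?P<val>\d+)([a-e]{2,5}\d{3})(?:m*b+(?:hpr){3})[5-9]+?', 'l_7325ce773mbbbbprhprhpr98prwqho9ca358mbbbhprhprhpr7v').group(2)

'ca358'

Pattern: one or more of a digit (captured as 'val'); then 2 to 5 of a character in [a-e], then exactly 3 of a digit (captured); then zero or more of a literal 'm', then one or more of the literal 'b', then the literal 'hpr' repeated 3 times (non-capturing group); then one or more of a character in [5-9] (lazy).
`re.search` scans for the first position where the pattern succeeds.
The match spans [32:52] → '9ca358mbbbhprhprhpr7'.
Captured: group 1 = '9', group 2 = 'ca358'.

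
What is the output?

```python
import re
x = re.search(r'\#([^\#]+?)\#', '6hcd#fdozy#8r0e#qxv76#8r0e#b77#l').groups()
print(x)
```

('fdozy',)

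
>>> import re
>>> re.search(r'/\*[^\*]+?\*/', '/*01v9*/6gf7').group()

'/*01v9*/'

`search` walks the string left to right and returns the first match it finds.
The match spans [0:8] → '/*01v9*/'.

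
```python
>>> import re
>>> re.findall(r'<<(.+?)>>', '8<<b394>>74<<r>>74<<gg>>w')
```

With the lazy modifier that quantifier settles for the fewest repetitions that let the rest of the pattern succeed (the atoms after it are unaffected and can still be greedy).
`findall` collects group 1 from each match (3 total).

['b394', 'r', 'gg']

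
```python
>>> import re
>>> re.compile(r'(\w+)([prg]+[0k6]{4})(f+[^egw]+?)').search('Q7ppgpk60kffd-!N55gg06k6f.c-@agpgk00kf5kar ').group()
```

Pattern: one or more of a word character (captured); then one or more of one of [prg], then exactly 4 of one of [0k6] (captured); then one or more of the literal 'f', then one or more of any character except [egw] (lazy) (captured).
With the lazy modifier that quantifier settles for the fewest repetitions that let the rest of the pattern succeed (the atoms after it are unaffected and can still be greedy).
`search` walks the string left to right and returns the first match it finds.
The match spans [0:13] → 'Q7ppgpk60kffd'.
Captured: group 1 = 'Q7ppg', group 2 = 'pk60k', group 3 = 'ffd'.

'Q7ppgpk60kffd'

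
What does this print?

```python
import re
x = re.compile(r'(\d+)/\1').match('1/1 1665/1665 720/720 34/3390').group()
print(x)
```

1/1

`\1` has to match the exact text group 1 already captured.
`re.match` only tries the pattern at the start of the string.
The match spans [0:3] → '1/1'.
Captured: group 1 = '1'.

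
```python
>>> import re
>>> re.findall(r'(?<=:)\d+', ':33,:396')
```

The positive lookaround only admits positions where the adjacent text matches; those characters stay outside the span.
Walking the string: at [1:3] → '33'; at [5:8] → '396'.
No capturing groups, so `findall` returns the 2 full match strings.

['33', '396']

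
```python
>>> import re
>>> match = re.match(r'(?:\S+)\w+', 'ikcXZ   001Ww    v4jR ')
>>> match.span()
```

Pattern: one or more of a non-whitespace character (non-capturing group); then one or more of a word character.
`re.match` only tries the pattern at the start of the string.
The match spans [0:5] → 'ikcXZ'.

(0, 5)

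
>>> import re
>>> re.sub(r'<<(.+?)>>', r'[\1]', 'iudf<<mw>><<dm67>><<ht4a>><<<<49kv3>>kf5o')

'iudf[mw][dm67][ht4a][<<49kv3]kf5o'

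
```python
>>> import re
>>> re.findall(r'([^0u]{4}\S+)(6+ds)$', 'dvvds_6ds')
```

[('dvvds_', '6ds')]

The pattern matches exactly 4 of any character except [0u], then one or more of a non-whitespace character (captured); then one or more of a literal '6', then the literal 'ds' (captured); then anchored at the end.
Matches: at [0:9] match 'dvvds_6ds', groups = ('dvvds_', '6ds').
With 2 capturing groups, `findall` returns a 2-tuple per match.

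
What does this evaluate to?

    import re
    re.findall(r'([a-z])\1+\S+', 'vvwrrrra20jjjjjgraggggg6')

['v']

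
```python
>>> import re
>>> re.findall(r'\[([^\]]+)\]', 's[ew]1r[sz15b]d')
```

['ew', 'sz15b']

Matches: at [1:5] match '[ew]', group 1 = 'ew'; at [7:14] match '[sz15b]', group 1 = 'sz15b'.
Because there's exactly one group, `findall` drops the full match and keeps group 1 from each hit.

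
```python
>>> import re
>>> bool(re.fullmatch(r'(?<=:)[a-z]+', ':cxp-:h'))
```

False

The `(?=…)`/`(?<=…)` assertion just peeks at neighbouring text; it doesn't advance the match position.
`re.fullmatch` is like wrapping the pattern in `^…$` (in single-line mode).
Here the pattern can't cover the whole string, so the call returns None, and `bool(None)` is False.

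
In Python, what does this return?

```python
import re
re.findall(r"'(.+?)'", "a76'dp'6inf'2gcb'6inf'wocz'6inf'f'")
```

['dp', '2gcb', 'wocz', 'f']

Matches: at [3:7] match "'dp'", group 1 = 'dp'; at [11:17] match "'2gcb'", group 1 = '2gcb'; at [21:27] match "'wocz'", group 1 = 'wocz'; at [31:34] match "'f'", group 1 = 'f'.
Because there's exactly one group, `findall` drops the full match and keeps group 1 from each hit.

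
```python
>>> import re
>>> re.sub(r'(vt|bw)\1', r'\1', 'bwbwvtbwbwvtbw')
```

'bwvtbwvtbw'

`\1` has to match the exact text group 1 already captured.
Matches: at [0:4] → 'bwbw'; at [6:10] → 'bwbw'.
Each match is replaced using the text its own group 1 captured.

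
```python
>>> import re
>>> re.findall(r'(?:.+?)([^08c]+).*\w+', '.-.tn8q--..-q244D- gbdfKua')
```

['-.tn']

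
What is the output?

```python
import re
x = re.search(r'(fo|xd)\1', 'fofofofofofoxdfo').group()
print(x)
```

After group 1 captures some text, `\1` only succeeds where that same text appears again.
`search` walks the string left to right and returns the first match it finds.
The match spans [0:4] → 'fofo'.
Captured: group 1 = 'fo'.

fofo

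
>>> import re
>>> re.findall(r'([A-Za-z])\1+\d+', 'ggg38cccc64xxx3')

['g', 'c', 'x']

A backreference is literal: `\1` must see the identical characters the first group matched.
Matches: at [0:5] match 'ggg38', group 1 = 'g'; at [5:11] match 'cccc64', group 1 = 'c'; at [11:15] match 'xxx3', group 1 = 'x'.
`findall` collects group 1 from each match (3 total).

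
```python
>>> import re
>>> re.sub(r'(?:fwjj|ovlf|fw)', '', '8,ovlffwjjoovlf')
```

The regex engine tests alternatives in the order written; an earlier branch that matches wins even if a later one would match more.
Every occurrence is swapped for ''.

'8,o'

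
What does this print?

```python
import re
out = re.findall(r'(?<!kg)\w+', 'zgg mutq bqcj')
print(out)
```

['zgg', 'mutq', 'bqcj']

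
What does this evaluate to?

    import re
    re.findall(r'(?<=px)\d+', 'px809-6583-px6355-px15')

['809', '6355', '15']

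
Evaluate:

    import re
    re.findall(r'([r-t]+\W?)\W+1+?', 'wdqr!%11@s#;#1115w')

The pattern matches one or more of a character in [r-t], then optionally a non-word character (captured); then one or more of a non-word character, then one or more of the literal '1' (lazy).
One capturing group, so `findall` returns just the captured substring from each match — 2 in all.

['r!', 's#']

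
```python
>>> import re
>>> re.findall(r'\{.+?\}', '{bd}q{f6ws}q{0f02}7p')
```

['{bd}', '{f6ws}', '{0f02}']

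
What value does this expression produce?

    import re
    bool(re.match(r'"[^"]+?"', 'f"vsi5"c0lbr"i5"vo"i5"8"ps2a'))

False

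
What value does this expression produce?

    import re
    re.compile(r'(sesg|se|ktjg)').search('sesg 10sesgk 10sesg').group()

Alternation isn't longest-match — the leftmost alternative that fits at this position is chosen.
`search` walks the string left to right and returns the first match it finds.
The match spans [0:4] → 'sesg'.
Captured: group 1 = 'sesg'.

'sesg'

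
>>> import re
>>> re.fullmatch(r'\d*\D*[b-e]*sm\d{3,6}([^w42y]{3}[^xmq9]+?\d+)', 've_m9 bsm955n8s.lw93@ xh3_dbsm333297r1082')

None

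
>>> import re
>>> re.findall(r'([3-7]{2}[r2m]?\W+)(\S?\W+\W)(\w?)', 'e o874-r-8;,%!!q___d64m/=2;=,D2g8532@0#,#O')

[('64m/=', '2;=,', 'D'), ('532@', '0#,#', 'O')]

This matches exactly 2 of a character in [3-7], then optionally one of [r2m], then one or more of a non-word character (captured); then optionally a non-whitespace character, then one or more of a non-word character, then a non-word character (captured); then optionally a word character (captured).
3 groups means each result is a tuple of 3 captured strings — 2 here.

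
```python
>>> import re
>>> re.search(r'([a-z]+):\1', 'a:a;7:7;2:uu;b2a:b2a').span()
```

(0, 3)

`\1` has to match the exact text group 1 already captured.
Unlike `match`, `search` isn't anchored — it looks for the pattern anywhere in the string.
The match spans [0:3] → 'a:a'.
Captured: group 1 = 'a'.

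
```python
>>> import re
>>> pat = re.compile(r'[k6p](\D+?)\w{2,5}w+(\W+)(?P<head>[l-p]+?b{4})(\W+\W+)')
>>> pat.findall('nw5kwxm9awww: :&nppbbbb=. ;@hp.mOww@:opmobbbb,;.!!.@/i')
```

[('w', ': :&', 'nppbbbb', '=. ;@'), ('.', '@:', 'opmobbbb', ',;.!!.@/')]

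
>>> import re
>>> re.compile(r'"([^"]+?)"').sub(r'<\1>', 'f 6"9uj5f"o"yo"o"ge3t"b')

Matches: at [3:10] → '"9uj5f"'; at [11:15] → '"yo"'; at [16:22] → '"ge3t"'.
`\1` in the replacement pulls in group 1's text for each match.

'f 6<9uj5f>o<yo>o<ge3t>b'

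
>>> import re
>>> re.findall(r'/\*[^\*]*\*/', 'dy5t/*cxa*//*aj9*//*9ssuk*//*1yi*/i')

Scanning left to right: at [4:11] → '/*cxa*/'; at [11:18] → '/*aj9*/'; at [18:27] → '/*9ssuk*/'; at [27:34] → '/*1yi*/'.
Since nothing is captured, `findall` lists the 4 matched substrings directly.

['/*cxa*/', '/*aj9*/', '/*9ssuk*/', '/*1yi*/']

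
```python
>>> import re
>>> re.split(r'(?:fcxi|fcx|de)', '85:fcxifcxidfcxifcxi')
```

The regex engine tests alternatives in the order written; an earlier branch that matches wins even if a later one would match more.
Splitting on the pattern gives 5 pieces.

['85:', '', 'd', '', '']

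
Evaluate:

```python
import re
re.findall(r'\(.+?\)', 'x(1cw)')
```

['(1cw)']

Scanning left to right: at [1:6] → '(1cw)'.
With no groups in the pattern, `findall` gives back each whole match — 1 here.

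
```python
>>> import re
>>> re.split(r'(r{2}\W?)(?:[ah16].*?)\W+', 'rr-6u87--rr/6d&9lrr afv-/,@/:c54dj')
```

['', 'rr-', '', 'rr/', '9l', 'rr ', 'c54dj']

Pattern: exactly 2 of a literal 'r', then optionally a non-word character (captured); then one of [ah16], then zero or more of any character (lazy) (non-capturing group); then one or more of a non-word character.
Matches to split on: at [0:9] → 'rr-6u87--'; at [9:15] → 'rr/6d&'; at [17:29] → 'rr afv-/,@/:'.
With a capturing group present, the delimiter's captured portion is kept in the result list.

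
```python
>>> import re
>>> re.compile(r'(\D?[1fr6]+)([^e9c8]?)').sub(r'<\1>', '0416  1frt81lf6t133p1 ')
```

The replacement refers to a captured group, so each match is rewritten using its own captured text.

'04<16>< 1fr>8<1><f6><1>3<p1>'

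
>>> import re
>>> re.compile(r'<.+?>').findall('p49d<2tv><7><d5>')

['<2tv>', '<7>', '<d5>']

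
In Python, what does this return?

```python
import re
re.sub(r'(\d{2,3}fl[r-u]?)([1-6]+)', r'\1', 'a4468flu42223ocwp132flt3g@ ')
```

The pattern matches 2 to 3 of a digit, then the literal 'fl', then optionally a character in [r-u] (captured); then one or more of a character in [1-6] (captured).
Matches: at [2:13] → '468flu42223'; at [17:24] → '132flt3'.
The replacement refers to a captured group, so each match is rewritten using its own captured text.

'a4468fluocwp132fltg@ '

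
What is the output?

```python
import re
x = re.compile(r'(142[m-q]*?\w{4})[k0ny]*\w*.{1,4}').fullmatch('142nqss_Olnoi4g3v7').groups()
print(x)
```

('142nqss',)

This matches the literal '142', then zero or more of a character in [m-q] (lazy), then exactly 4 of a word character (captured); then zero or more of one of [k0ny], then zero or more of a word character, then 1 to 4 of any character.
The `?` after the quantifier makes it lazy — it takes as little as possible before letting the rest of the pattern try.
`re.fullmatch` requires the pattern to consume the entire string.
The match spans [0:18] → '142nqss_Olnoi4g3v7'.
Captured: group 1 = '142nqss'.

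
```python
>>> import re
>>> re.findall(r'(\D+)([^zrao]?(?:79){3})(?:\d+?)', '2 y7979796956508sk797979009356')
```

[(' y', '797979'), ('sk', '797979')]

Pattern: one or more of a non-digit (captured); then optionally any character except [zrao], then the literal '79' repeated 3 times (captured); then one or more of a digit (lazy) (non-capturing group).
Scanning left to right: at [1:10] match ' y7979796', groups = (' y', '797979'); at [16:25] match 'sk7979790', groups = ('sk', '797979').
`findall` packs the 2 group values into a tuple for every match.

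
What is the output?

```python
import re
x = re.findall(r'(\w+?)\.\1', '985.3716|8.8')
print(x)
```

The backreference `\1` re-matches whatever the first group consumed, character for character.
Scanning left to right: at [9:12] match '8.8', group 1 = '8'.
With a single group, `findall` returns only what that group captured — 1 item.

['8']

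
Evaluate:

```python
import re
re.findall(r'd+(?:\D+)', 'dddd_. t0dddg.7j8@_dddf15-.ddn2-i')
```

This matches one or more of a literal 'd'; then one or more of a non-digit (non-capturing group).
Walking the string: at [0:8] → 'dddd_. t'; at [9:14] → 'dddg.'; at [19:23] → 'dddf'; at [27:30] → 'ddn'.
`findall` yields the raw match text (4 of them) because the pattern has no groups.

['dddd_. t', 'dddg.', 'dddf', 'ddn']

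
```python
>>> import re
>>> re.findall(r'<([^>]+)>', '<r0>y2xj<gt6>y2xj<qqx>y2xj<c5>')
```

Walking the string: at [0:4] match '<r0>', group 1 = 'r0'; at [8:13] match '<gt6>', group 1 = 'gt6'; at [17:22] match '<qqx>', group 1 = 'qqx'; at [26:30] match '<c5>', group 1 = 'c5'.
One capturing group, so `findall` returns just the captured substring from each match — 4 in all.

['r0', 'gt6', 'qqx', 'c5']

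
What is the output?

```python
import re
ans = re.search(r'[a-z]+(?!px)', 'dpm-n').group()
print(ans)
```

dpm

`(?!…)`/`(?<!…)` only lets a position through if the neighbouring text does NOT match; no characters are consumed.
The match spans [0:3] → 'dpm'.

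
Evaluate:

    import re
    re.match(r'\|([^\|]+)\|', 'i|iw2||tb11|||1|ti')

`re.match` won't scan ahead — the pattern has to work from the very first character.
Here position 0 doesn't satisfy it, so the call returns None.

None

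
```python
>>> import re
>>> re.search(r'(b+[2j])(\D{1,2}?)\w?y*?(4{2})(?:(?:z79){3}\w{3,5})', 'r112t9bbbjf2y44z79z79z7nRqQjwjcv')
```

None

Pattern: one or more of a literal 'b', then one of [2j] (captured); then 1 to 2 of a non-digit (lazy) (captured); then optionally a word character, then zero or more of a literal 'y' (lazy); then exactly 2 of a literal '4' (captured); then the literal 'z79' repeated 3 times, then 3 to 5 of a word character (non-capturing group).
Here the pattern never matches, so the call returns None.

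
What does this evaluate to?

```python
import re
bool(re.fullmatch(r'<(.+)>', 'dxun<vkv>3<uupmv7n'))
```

`re.fullmatch` is like wrapping the pattern in `^…$` (in single-line mode).
Here the pattern can't cover the whole string, so the call returns None, and `bool(None)` is False.

False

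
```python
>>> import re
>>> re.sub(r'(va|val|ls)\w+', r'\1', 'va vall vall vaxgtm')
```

Alternation isn't longest-match — the leftmost alternative that fits at this position is chosen.
Matches: at [3:7] → 'vall'; at [8:12] → 'vall'; at [13:19] → 'vaxgtm'.
`\1` in the replacement pulls in group 1's text for each match.

'va va va va'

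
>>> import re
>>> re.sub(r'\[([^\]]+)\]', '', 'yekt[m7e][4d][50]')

Each match is replaced by ''.

'yekt'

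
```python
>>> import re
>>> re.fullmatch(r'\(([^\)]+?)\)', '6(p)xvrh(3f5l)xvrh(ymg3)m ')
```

None

For `fullmatch`, every character of the input must be accounted for by the pattern.
Here there's no way to consume every character, so the call returns None.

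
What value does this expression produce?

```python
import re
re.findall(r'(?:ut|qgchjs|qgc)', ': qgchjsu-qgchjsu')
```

['qgchjs', 'qgchjs']

Alternation isn't longest-match — the leftmost alternative that fits at this position is chosen.
Matches: at [2:8] → 'qgchjs'; at [10:16] → 'qgchjs'.
No capturing groups, so `findall` returns the 2 full match strings.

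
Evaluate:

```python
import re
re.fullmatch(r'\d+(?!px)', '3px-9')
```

A negative assertion filters positions out without eating any characters.
`fullmatch` succeeds only if the pattern covers the string from start to end.
Here the pattern can't cover the whole string, so the call returns None.

None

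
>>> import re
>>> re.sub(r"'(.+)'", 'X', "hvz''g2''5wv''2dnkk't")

Matches: at [3:20] → "''g2''5wv''2dnkk'".
Each match is replaced by 'X'.

'hvzXt'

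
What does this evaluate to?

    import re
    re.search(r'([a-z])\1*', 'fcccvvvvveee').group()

`\1` has to match the exact text group 1 already captured.
`search` walks the string left to right and returns the first match it finds.
The match spans [0:1] → 'f'.
Captured: group 1 = 'f'.

'f'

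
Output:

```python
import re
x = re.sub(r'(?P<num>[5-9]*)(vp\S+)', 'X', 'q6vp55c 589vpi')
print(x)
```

This matches zero or more of a character in [5-9] (captured as 'num'); then the literal 'vp', then one or more of a non-whitespace character (captured).
Matches: at [1:7] → '6vp55c'; at [8:14] → '589vpi'.
Every occurrence is swapped for 'X'.

qX X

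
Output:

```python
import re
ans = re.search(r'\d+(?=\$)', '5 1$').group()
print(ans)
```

1

The `(?=…)`/`(?<=…)` assertion just peeks at neighbouring text; it doesn't advance the match position.
The match spans [2:3] → '1'.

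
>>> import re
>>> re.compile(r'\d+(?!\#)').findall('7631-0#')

`(?!…)`/`(?<!…)` only lets a position through if the neighbouring text does NOT match; no characters are consumed.
Walking the string: at [0:4] → '7631'.
With no groups in the pattern, `findall` gives back each whole match — 1 here.

['7631']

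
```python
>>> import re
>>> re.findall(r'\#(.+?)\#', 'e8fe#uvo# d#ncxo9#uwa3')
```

The `?` after the quantifier makes it lazy — it takes as little as possible before letting the rest of the pattern try.
One capturing group, so `findall` returns just the captured substring from each match — 2 in all.

['uvo', 'ncxo9']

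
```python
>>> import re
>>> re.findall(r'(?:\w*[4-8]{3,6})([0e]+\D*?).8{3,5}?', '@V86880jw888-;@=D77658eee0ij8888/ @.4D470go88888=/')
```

['0j', 'eee0i']

The pattern matches zero or more of a word character, then 3 to 6 of a character in [4-8] (non-capturing group); then one or more of one of [0e], then zero or more of a non-digit (lazy) (captured); then any character, then 3 to 5 of a literal '8' (lazy).
A `+?`/`*?`/`{m,n}?` starts at its minimum and grows only as far as needed for what follows to match.
Walking the string: at [1:12] match 'V86880jw888', group 1 = '0j'; at [16:31] match 'D77658eee0ij888', group 1 = 'eee0i'.
With a single group, `findall` returns only what that group captured — 2 items.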